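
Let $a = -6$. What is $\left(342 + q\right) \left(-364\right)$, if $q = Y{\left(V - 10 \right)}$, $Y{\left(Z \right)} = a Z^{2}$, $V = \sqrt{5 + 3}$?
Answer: $111384 - 87360 \sqrt{2} \approx -12162.0$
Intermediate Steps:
$V = 2 \sqrt{2}$ ($V = \sqrt{8} = 2 \sqrt{2} \approx 2.8284$)
$Y{\left(Z \right)} = - 6 Z^{2}$
$q = - 6 \left(-10 + 2 \sqrt{2}\right)^{2}$ ($q = - 6 \left(2 \sqrt{2} - 10\right)^{2} = - 6 \left(-10 + 2 \sqrt{2}\right)^{2} \approx -308.59$)
$\left(342 + q\right) \left(-364\right) = \left(342 - \left(648 - 240 \sqrt{2}\right)\right) \left(-364\right) = \left(-306 + 240 \sqrt{2}\right) \left(-364\right) = 111384 - 87360 \sqrt{2}$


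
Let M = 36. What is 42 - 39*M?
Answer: -1362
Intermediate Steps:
42 - 39*M = 42 - 39*36 = 42 - 1404 = -1362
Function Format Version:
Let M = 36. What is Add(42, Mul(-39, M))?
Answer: -1362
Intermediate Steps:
Add(42, Mul(-39, M)) = Add(42, Mul(-39, 36)) = Add(42, -1404) = -1362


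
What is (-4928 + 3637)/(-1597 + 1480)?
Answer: 1291/117 ≈ 11.034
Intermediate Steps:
(-4928 + 3637)/(-1597 + 1480) = -1291/(-117) = -1291*(-1/117) = 1291/117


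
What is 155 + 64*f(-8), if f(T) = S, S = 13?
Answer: 987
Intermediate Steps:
f(T) = 13
155 + 64*f(-8) = 155 + 64*13 = 155 + 832 = 987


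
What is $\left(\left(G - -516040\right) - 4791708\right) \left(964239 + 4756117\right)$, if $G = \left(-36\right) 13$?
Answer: $-24461020224416$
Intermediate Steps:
$G = -468$
$\left(\left(G - -516040\right) - 4791708\right) \left(964239 + 4756117\right) = \left(\left(-468 - -516040\right) - 4791708\right) \left(964239 + 4756117\right) = \left(\left(-468 + 516040\right) - 4791708\right) 5720356 = \left(515572 - 4791708\right) 5720356 = \left(-4276136\right) 5720356 = -24461020224416$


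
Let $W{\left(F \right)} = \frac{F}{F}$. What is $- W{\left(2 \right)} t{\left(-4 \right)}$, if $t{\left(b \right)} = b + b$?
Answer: $8$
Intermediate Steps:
$t{\left(b \right)} = 2 b$
$W{\left(F \right)} = 1$
$- W{\left(2 \right)} t{\left(-4 \right)} = \left(-1\right) 1 \cdot 2 \left(-4\right) = \left(-1\right) \left(-8\right) = 8$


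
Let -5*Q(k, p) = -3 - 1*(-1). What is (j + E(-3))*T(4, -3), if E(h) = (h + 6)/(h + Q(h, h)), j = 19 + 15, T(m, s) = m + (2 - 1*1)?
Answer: 2135/13 ≈ 164.23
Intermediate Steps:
T(m, s) = 1 + m (T(m, s) = m + (2 - 1) = m + 1 = 1 + m)
Q(k, p) = ⅖ (Q(k, p) = -(-3 - 1*(-1))/5 = -(-3 + 1)/5 = -⅕*(-2) = ⅖)
j = 34
E(h) = (6 + h)/(⅖ + h) (E(h) = (h + 6)/(h + ⅖) = (6 + h)/(⅖ + h))
(j + E(-3))*T(4, -3) = (34 + 5*(6 - 3)/(2 + 5*(-3)))*(1 + 4) = (34 + 5*3/(2 - 15))*5 = (34 + 5*3/(-13))*5 = (34 + 5*(-1/13)*3)*5 = (34 - 15/13)*5 = (427/13)*5 = 2135/13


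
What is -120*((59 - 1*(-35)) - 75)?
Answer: -2280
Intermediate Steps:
-120*((59 - 1*(-35)) - 75) = -120*((59 + 35) - 75) = -120*(94 - 75) = -120*19 = -2280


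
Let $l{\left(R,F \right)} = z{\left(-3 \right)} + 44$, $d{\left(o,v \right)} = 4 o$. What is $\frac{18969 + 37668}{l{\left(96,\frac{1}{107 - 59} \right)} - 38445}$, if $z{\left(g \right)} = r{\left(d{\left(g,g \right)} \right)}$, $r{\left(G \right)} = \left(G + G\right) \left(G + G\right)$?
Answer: $- \frac{56637}{37825} \approx -1.4973$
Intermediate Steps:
$r{\left(G \right)} = 4 G^{2}$ ($r{\left(G \right)} = 2 G 2 G = 4 G^{2}$)
$z{\left(g \right)} = 64 g^{2}$ ($z{\left(g \right)} = 4 \left(4 g\right)^{2} = 4 \cdot 16 g^{2} = 64 g^{2}$)
$l{\left(R,F \right)} = 620$ ($l{\left(R,F \right)} = 64 \left(-3\right)^{2} + 44 = 64 \cdot 9 + 44 = 576 + 44 = 620$)
$\frac{18969 + 37668}{l{\left(96,\frac{1}{107 - 59} \right)} - 38445} = \frac{18969 + 37668}{620 - 38445} = \frac{56637}{-37825} = 56637 \left(- \frac{1}{37825}\right) = - \frac{56637}{37825}$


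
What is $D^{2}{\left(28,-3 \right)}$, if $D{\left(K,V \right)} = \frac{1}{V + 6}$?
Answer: $\frac{1}{9} \approx 0.11111$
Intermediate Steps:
$D{\left(K,V \right)} = \frac{1}{6 + V}$
$D^{2}{\left(28,-3 \right)} = \left(\frac{1}{6 - 3}\right)^{2} = \left(\frac{1}{3}\right)^{2} = \frac{1}{9}$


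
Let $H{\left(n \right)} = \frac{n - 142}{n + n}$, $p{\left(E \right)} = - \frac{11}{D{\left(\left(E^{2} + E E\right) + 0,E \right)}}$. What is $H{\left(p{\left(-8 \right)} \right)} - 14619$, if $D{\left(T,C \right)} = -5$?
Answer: $- \frac{322317}{22} \approx -14651.0$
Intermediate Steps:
$p{\left(E \right)} = \frac{11}{5}$ ($p{\left(E \right)} = - \frac{11}{-5} = \left(-11\right) \left(- \frac{1}{5}\right) = \frac{11}{5}$)
$H{\left(n \right)} = \frac{-142 + n}{2 n}$
$H{\left(p{\left(-8 \right)} \right)} - 14619 = \frac{-142 + \frac{11}{5}}{2 \cdot \frac{11}{5}} - 14619 = \frac{1}{2} \cdot \frac{5}{11} \left(- \frac{699}{5}\right) - 14619 = - \frac{699}{22} - 14619 = - \frac{322317}{22}$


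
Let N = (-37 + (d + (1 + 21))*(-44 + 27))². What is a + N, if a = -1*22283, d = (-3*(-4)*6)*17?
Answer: 450223678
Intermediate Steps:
d = 1224 (d = (12*6)*17 = 72*17 = 1224)
a = -22283
N = 450245961 (N = (-37 + (1224 + (1 + 21))*(-44 + 27))² = (-37 + (1224 + 22)*(-17))² = (-37 + 1246*(-17))² = (-37 - 21182)² = (-21219)² = 450245961)
a + N = -22283 + 450245961 = 450223678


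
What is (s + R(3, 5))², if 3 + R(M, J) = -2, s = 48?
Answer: 1849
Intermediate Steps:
R(M, J) = -5 (R(M, J) = -3 - 2 = -5)
(s + R(3, 5))² = (48 - 5)² = 43² = 1849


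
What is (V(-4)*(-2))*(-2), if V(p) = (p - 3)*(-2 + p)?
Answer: 168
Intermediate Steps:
V(p) = (-3 + p)*(-2 + p)
(V(-4)*(-2))*(-2) = ((6 + (-4)² - 5*(-4))*(-2))*(-2) = ((6 + 16 + 20)*(-2))*(-2) = (42*(-2))*(-2) = -84*(-2) = 168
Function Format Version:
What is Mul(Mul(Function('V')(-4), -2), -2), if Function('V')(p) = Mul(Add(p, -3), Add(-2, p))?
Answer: 168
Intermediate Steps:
Function('V')(p) = Mul(Add(-3, p), Add(-2, p))
Mul(Mul(Function('V')(-4), -2), -2) = Mul(Mul(Add(6, Pow(-4, 2), Mul(-5, -4)), -2), -2) = Mul(Mul(Add(6, 16, 20), -2), -2) = Mul(Mul(42, -2), -2) = Mul(-84, -2) = 168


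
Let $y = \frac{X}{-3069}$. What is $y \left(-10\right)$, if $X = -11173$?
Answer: $- \frac{111730}{3069} \approx -36.406$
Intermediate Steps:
$y = \frac{11173}{3069}$ ($y = - \frac{11173}{-3069} = \left(-11173\right) \left(- \frac{1}{3069}\right) = \frac{11173}{3069} \approx 3.6406$)
$y \left(-10\right) = \frac{11173}{3069} \left(-10\right) = - \frac{111730}{3069}$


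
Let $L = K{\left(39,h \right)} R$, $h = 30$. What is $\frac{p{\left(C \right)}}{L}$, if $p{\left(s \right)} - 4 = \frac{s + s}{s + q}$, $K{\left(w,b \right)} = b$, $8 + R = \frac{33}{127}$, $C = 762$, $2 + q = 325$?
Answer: $- \frac{372364}{15998325} \approx -0.023275$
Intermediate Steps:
$q = 323$ ($q = -2 + 325 = 323$)
$R = - \frac{983}{127}$ ($R = -8 + \frac{33}{127} = - \frac{983}{127} \approx -7.7402$)
$L = - \frac{29490}{127}$ ($L = 30 \left(- \frac{983}{127}\right) = - \frac{29490}{127} \approx -232.2$)
$p{\left(s \right)} = 4 + \frac{2 s}{323 + s}$ ($p{\left(s \right)} = 4 + \frac{s + s}{s + 323} = 4 + \frac{2 s}{323 + s}$)
$\frac{p{\left(C \right)}}{L} = \frac{2 \frac{1}{323 + 762} \left(646 + 3 \cdot 762\right)}{- \frac{29490}{127}} = \frac{2 \left(646 + 2286\right)}{1085} \left(- \frac{127}{29490}\right) = 2 \cdot \frac{1}{1085} \cdot 2932 \left(- \frac{127}{29490}\right) = \frac{5864}{1085} \left(- \frac{127}{29490}\right) = - \frac{372364}{15998325}$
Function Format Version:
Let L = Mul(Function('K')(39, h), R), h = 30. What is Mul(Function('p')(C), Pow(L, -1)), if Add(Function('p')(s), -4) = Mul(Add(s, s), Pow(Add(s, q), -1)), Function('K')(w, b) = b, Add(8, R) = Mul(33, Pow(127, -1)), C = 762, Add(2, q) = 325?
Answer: Rational(-372364, 15998325) ≈ -0.023275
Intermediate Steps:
q = 323 (q = Add(-2, 325) = 323)
R = Rational(-983, 127) (R = Add(-8, Mul(33, Pow(127, -1))) = Add(-8, Mul(33, Rational(1, 127))) = Add(-8, Rational(33, 127)) = Rational(-983, 127) ≈ -7.7402)
L = Rational(-29490, 127) (L = Mul(30, Rational(-983, 127)) = Rational(-29490, 127) ≈ -232.20)
Function('p')(s) = Add(4, Mul(2, s, Pow(Add(323, s), -1))) (Function('p')(s) = Add(4, Mul(Add(s, s), Pow(Add(s, 323), -1))) = Add(4, Mul(Mul(2, s), Pow(Add(323, s), -1))) = Add(4, Mul(2, s, Pow(Add(323, s), -1))))
Mul(Function('p')(C), Pow(L, -1)) = Mul(Mul(2, Pow(Add(323, 762), -1), Add(646, Mul(3, 762))), Pow(Rational(-29490, 127), -1)) = Mul(Mul(2, Pow(1085, -1), Add(646, 2286)), Rational(-127, 29490)) = Mul(Mul(2, Rational(1, 1085), 2932), Rational(-127, 29490)) = Mul(Rational(5864, 1085), Rational(-127, 29490)) = Rational(-372364, 15998325)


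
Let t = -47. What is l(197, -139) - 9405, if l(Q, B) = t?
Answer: -9452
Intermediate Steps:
l(Q, B) = -47
l(197, -139) - 9405 = -47 - 9405 = -9452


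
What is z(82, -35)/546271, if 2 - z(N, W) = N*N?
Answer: -6722/546271 ≈ -0.012305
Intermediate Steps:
z(N, W) = 2 - N² (z(N, W) = 2 - N*N = 2 - N²)
z(82, -35)/546271 = (2 - 1*82²)/546271 = (2 - 1*6724)*(1/546271) = (2 - 6724)*(1/546271) = -6722*1/546271 = -6722/546271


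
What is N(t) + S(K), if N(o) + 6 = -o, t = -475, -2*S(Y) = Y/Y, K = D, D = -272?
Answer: 937/2 ≈ 468.50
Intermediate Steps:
K = -272
S(Y) = -1/2 (S(Y) = -Y/(2*Y) = -1/2*1 = -1/2)
N(o) = -6 - o
N(t) + S(K) = (-6 - 1*(-475)) - 1/2 = (-6 + 475) - 1/2 = 469 - 1/2 = 937/2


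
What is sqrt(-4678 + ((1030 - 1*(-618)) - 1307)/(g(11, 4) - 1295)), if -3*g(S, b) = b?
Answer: I*sqrt(70755552085)/3889 ≈ 68.398*I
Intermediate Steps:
g(S, b) = -b/3
sqrt(-4678 + ((1030 - 1*(-618)) - 1307)/(g(11, 4) - 1295)) = sqrt(-4678 + ((1030 - 1*(-618)) - 1307)/(-1/3*4 - 1295)) = sqrt(-4678 + ((1030 + 618) - 1307)/(-4/3 - 1295)) = sqrt(-4678 + (1648 - 1307)/(-3889/3)) = sqrt(-4678 + 341*(-3/3889)) = sqrt(-4678 - 1023/3889) = sqrt(-18193765/3889) = I*sqrt(70755552085)/3889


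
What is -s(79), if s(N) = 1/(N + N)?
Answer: -1/158 ≈ -0.0063291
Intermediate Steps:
s(N) = 1/(2*N)
-s(79) = -1/(2*79) = -1*1/158 = -1/158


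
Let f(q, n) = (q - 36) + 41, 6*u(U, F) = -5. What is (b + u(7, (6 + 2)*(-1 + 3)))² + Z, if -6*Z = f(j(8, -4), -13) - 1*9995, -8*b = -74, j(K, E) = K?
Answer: 249769/144 ≈ 1734.5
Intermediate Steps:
u(U, F) = -⅚ (u(U, F) = (⅙)*(-5) = -⅚)
f(q, n) = 5 + q (f(q, n) = (-36 + q) + 41 = 5 + q)
b = 37/4 (b = -⅛*(-74) = 37/4 ≈ 9.2500)
Z = 4991/3 (Z = -((5 + 8) - 1*9995)/6 = -(13 - 9995)/6 = -⅙*(-9982) = 4991/3 ≈ 1663.7)
(b + u(7, (6 + 2)*(-1 + 3)))² + Z = (37/4 - ⅚)² + 4991/3 = (101/12)² + 4991/3 = 10201/144 + 4991/3 = 249769/144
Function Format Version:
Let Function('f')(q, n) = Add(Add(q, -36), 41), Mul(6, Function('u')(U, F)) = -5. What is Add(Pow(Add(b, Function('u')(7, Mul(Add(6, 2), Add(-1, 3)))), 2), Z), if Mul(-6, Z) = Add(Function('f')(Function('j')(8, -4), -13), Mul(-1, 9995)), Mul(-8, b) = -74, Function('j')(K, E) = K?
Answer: Rational(249769, 144) ≈ 1734.5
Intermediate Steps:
Function('u')(U, F) = Rational(-5, 6) (Function('u')(U, F) = Mul(Rational(1, 6), -5) = Rational(-5, 6))
Function('f')(q, n) = Add(5, q) (Function('f')(q, n) = Add(Add(-36, q), 41) = Add(5, q))
b = Rational(37, 4) (b = Mul(Rational(-1, 8), -74) = Rational(37, 4) ≈ 9.2500)
Z = Rational(4991, 3) (Z = Mul(Rational(-1, 6), Add(Add(5, 8), Mul(-1, 9995))) = Mul(Rational(-1, 6), Add(13, -9995)) = Mul(Rational(-1, 6), -9982) = Rational(4991, 3) ≈ 1663.7)
Add(Pow(Add(b, Function('u')(7, Mul(Add(6, 2), Add(-1, 3)))), 2), Z) = Add(Pow(Add(Rational(37, 4), Rational(-5, 6)), 2), Rational(4991, 3)) = Add(Pow(Rational(101, 12), 2), Rational(4991, 3)) = Add(Rational(10201, 144), Rational(4991, 3)) = Rational(249769, 144)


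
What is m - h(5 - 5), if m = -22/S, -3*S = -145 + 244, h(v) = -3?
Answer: 11/3 ≈ 3.6667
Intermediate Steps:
S = -33 (S = -(-145 + 244)/3 = -⅓*99 = -33)
m = ⅔ (m = -22/(-33) = -22*(-1/33) = ⅔ ≈ 0.66667)
m - h(5 - 5) = ⅔ - 1*(-3) = ⅔ + 3 = 11/3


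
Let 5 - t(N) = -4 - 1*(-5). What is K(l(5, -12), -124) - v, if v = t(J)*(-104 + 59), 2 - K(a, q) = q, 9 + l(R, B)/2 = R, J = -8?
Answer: 306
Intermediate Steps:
t(N) = 4 (t(N) = 5 - (-4 - 1*(-5)) = 5 - (-4 + 5) = 5 - 1*1 = 5 - 1 = 4)
l(R, B) = -18 + 2*R
K(a, q) = 2 - q
v = -180 (v = 4*(-104 + 59) = 4*(-45) = -180)
K(l(5, -12), -124) - v = (2 - 1*(-124)) - 1*(-180) = (2 + 124) + 180 = 126 + 180 = 306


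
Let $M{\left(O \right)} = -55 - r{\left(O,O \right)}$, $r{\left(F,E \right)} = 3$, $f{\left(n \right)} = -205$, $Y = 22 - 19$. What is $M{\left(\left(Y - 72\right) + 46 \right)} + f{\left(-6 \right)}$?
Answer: $-263$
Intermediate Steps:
$Y = 3$ ($Y = 22 - 19 = 3$)
$M{\left(O \right)} = -58$ ($M{\left(O \right)} = -55 - 3 = -58$)
$M{\left(\left(Y - 72\right) + 46 \right)} + f{\left(-6 \right)} = -58 - 205 = -263$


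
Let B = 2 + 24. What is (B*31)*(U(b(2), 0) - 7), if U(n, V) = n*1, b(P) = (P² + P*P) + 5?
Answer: 4836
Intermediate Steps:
b(P) = 5 + 2*P² (b(P) = (P² + P²) + 5 = 2*P² + 5 = 5 + 2*P²)
U(n, V) = n
B = 26
(B*31)*(U(b(2), 0) - 7) = (26*31)*((5 + 2*2²) - 7) = 806*((5 + 2*4) - 7) = 806*((5 + 8) - 7) = 806*(13 - 7) = 806*6 = 4836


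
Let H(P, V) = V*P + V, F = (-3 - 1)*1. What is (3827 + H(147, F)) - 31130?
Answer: -27895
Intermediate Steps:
F = -4 (F = -4*1 = -4)
H(P, V) = V + P*V (H(P, V) = P*V + V = V + P*V)
(3827 + H(147, F)) - 31130 = (3827 - 4*(1 + 147)) - 31130 = (3827 - 4*148) - 31130 = (3827 - 592) - 31130 = 3235 - 31130 = -27895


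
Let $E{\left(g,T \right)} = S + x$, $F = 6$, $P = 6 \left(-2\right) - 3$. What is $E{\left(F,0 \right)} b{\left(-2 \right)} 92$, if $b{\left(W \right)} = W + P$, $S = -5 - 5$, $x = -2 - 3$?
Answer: $23460$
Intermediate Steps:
$x = -5$ ($x = -2 - 3 = -5$)
$P = -15$ ($P = -12 - 3 = -15$)
$S = -10$
$b{\left(W \right)} = -15 + W$ ($b{\left(W \right)} = W - 15 = -15 + W$)
$E{\left(g,T \right)} = -15$ ($E{\left(g,T \right)} = -10 - 5 = -15$)
$E{\left(F,0 \right)} b{\left(-2 \right)} 92 = - 15 \left(-15 - 2\right) 92 = \left(-15\right) \left(-17\right) 92 = 255 \cdot 92 = 23460$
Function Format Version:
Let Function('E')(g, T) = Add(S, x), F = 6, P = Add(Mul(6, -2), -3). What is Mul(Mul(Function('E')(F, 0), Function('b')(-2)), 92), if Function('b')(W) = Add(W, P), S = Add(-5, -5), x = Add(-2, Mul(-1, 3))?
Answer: 23460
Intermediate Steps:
x = -5 (x = Add(-2, -3) = -5)
P = -15 (P = Add(-12, -3) = -15)
S = -10
Function('b')(W) = Add(-15, W) (Function('b')(W) = Add(W, -15) = Add(-15, W))
Function('E')(g, T) = -15 (Function('E')(g, T) = Add(-10, -5) = -15)
Mul(Mul(Function('E')(F, 0), Function('b')(-2)), 92) = Mul(Mul(-15, Add(-15, -2)), 92) = Mul(Mul(-15, -17), 92) = Mul(255, 92) = 23460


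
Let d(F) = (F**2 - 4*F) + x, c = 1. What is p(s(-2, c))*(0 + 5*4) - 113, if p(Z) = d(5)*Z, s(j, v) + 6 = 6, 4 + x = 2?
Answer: -113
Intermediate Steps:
x = -2 (x = -4 + 2 = -2)
s(j, v) = 0 (s(j, v) = -6 + 6 = 0)
d(F) = -2 + F**2 - 4*F (d(F) = (F**2 - 4*F) - 2 = -2 + F**2 - 4*F)
p(Z) = 3*Z (p(Z) = (-2 + 5**2 - 4*5)*Z = (-2 + 25 - 20)*Z = 3*Z)
p(s(-2, c))*(0 + 5*4) - 113 = (3*0)*(0 + 5*4) - 113 = 0*(0 + 20) - 113 = 0*20 - 113 = 0 - 113 = -113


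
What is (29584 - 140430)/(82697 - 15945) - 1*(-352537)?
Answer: 11766219489/33376 ≈ 3.5254e+5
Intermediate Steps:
(29584 - 140430)/(82697 - 15945) - 1*(-352537) = -110846/66752 + 352537 = -110846*1/66752 + 352537 = -55423/33376 + 352537 = 11766219489/33376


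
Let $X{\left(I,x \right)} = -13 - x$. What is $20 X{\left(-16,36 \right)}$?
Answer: $-980$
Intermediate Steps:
$20 X{\left(-16,36 \right)} = 20 \left(-13 - 36\right) = 20 \left(-49\right) = -980$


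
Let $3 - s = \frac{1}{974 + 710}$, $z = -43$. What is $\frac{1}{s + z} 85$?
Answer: $- \frac{143140}{67361} \approx -2.125$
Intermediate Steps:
$s = \frac{5051}{1684}$ ($s = 3 - \frac{1}{974 + 710} = 3 - \frac{1}{1684} = \frac{5051}{1684} \approx 2.9994$)
$\frac{1}{s + z} 85 = \frac{1}{\frac{5051}{1684} - 43} \cdot 85 = \frac{1}{- \frac{67361}{1684}} \cdot 85 = \left(- \frac{1684}{67361}\right) 85 = - \frac{143140}{67361}$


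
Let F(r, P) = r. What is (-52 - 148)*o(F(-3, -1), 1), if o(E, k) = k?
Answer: -200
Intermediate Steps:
(-52 - 148)*o(F(-3, -1), 1) = (-52 - 148)*1 = -200*1 = -200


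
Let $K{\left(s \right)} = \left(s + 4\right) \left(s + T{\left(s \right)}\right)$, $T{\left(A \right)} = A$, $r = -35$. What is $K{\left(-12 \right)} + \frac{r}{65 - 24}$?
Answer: $\frac{7837}{41} \approx 191.15$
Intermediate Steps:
$K{\left(s \right)} = 2 s \left(4 + s\right)$ ($K{\left(s \right)} = \left(s + 4\right) \left(s + s\right) = \left(4 + s\right) 2 s = 2 s \left(4 + s\right)$)
$K{\left(-12 \right)} + \frac{r}{65 - 24} = 2 \left(-12\right) \left(4 - 12\right) + \frac{1}{65 - 24} \left(-35\right) = 2 \left(-12\right) \left(-8\right) + \frac{1}{41} \left(-35\right) = 192 + \frac{1}{41} \left(-35\right) = 192 - \frac{35}{41} = \frac{7837}{41}$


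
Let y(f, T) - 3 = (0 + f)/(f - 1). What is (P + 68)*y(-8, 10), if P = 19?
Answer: 1015/3 ≈ 338.33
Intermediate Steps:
y(f, T) = 3 + f/(-1 + f) (y(f, T) = 3 + (0 + f)/(f - 1) = 3 + f/(-1 + f))
(P + 68)*y(-8, 10) = (19 + 68)*((-3 + 4*(-8))/(-1 - 8)) = 87*((-3 - 32)/(-9)) = 87*(-1/9*(-35)) = 87*(35/9) = 1015/3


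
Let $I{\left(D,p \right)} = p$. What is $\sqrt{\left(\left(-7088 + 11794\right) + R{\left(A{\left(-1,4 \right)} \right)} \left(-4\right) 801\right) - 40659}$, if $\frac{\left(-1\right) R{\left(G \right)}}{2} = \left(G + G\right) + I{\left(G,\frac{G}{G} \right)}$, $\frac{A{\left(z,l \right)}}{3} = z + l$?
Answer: $7 \sqrt{1751} \approx 292.91$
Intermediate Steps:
$A{\left(z,l \right)} = 3 l + 3 z$ ($A{\left(z,l \right)} = 3 \left(z + l\right) = 3 \left(l + z\right) = 3 l + 3 z$)
$R{\left(G \right)} = -2 - 4 G$ ($R{\left(G \right)} = - 2 \left(\left(G + G\right) + \frac{G}{G}\right) = - 2 \left(2 G + 1\right) = - 2 \left(1 + 2 G\right) = -2 - 4 G$)
$\sqrt{\left(\left(-7088 + 11794\right) + R{\left(A{\left(-1,4 \right)} \right)} \left(-4\right) 801\right) - 40659} = \sqrt{\left(\left(-7088 + 11794\right) + \left(-2 - 4 \left(3 \cdot 4 + 3 \left(-1\right)\right)\right) \left(-4\right) 801\right) - 40659} = \sqrt{\left(4706 + \left(-2 - 4 \left(12 - 3\right)\right) \left(-4\right) 801\right) - 40659} = \sqrt{\left(4706 + \left(-2 - 36\right) \left(-4\right) 801\right) - 40659} = \sqrt{\left(4706 + \left(-38\right) \left(-4\right) 801\right) - 40659} = \sqrt{\left(4706 + 152 \cdot 801\right) - 40659} = \sqrt{\left(4706 + 121752\right) - 40659} = \sqrt{126458 - 40659} = \sqrt{85799} = 7 \sqrt{1751}$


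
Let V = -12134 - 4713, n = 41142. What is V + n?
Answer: 24295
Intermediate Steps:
V = -16847
V + n = -16847 + 41142 = 24295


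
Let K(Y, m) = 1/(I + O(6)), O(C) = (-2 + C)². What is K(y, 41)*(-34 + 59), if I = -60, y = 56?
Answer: -25/44 ≈ -0.56818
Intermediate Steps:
K(Y, m) = -1/44 (K(Y, m) = 1/(-60 + (-2 + 6)²) = 1/(-60 + 4²) = 1/(-60 + 16) = 1/(-44) = -1/44)
K(y, 41)*(-34 + 59) = -(-34 + 59)/44 = -1/44*25 = -25/44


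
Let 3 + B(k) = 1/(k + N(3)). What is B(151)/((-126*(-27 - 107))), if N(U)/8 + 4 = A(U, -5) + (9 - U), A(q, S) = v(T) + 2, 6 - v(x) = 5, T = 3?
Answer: -143/806211 ≈ -0.00017737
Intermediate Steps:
v(x) = 1 (v(x) = 6 - 1*5 = 6 - 5 = 1)
A(q, S) = 3 (A(q, S) = 1 + 2 = 3)
N(U) = 64 - 8*U (N(U) = -32 + 8*(3 + (9 - U)) = -32 + 8*(12 - U) = -32 + (96 - 8*U) = 64 - 8*U)
B(k) = -3 + 1/(40 + k) (B(k) = -3 + 1/(k + (64 - 8*3)) = -3 + 1/(k + (64 - 24)) = -3 + 1/(k + 40) = -3 + 1/(40 + k))
B(151)/((-126*(-27 - 107))) = ((-119 - 3*151)/(40 + 151))/((-126*(-27 - 107))) = ((-119 - 453)/191)/((-126*(-134))) = ((1/191)*(-572))/16884 = -572/191*1/16884 = -143/806211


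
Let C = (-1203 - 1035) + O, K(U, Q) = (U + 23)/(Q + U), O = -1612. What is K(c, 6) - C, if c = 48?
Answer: 207971/54 ≈ 3851.3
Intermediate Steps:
K(U, Q) = (23 + U)/(Q + U)
C = -3850 (C = (-1203 - 1035) - 1612 = -2238 - 1612 = -3850)
K(c, 6) - C = (23 + 48)/(6 + 48) - 1*(-3850) = 71/54 + 3850 = 207971/54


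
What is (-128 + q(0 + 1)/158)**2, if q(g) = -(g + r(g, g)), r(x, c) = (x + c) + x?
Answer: 102292996/6241 ≈ 16390.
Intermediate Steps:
r(x, c) = c + 2*x (r(x, c) = (c + x) + x = c + 2*x)
q(g) = -4*g (q(g) = -(g + (g + 2*g)) = -(g + 3*g) = -4*g)
(-128 + q(0 + 1)/158)**2 = (-128 - 4*(0 + 1)/158)**2 = (-128 - 4*1*(1/158))**2 = (-128 - 4*1/158)**2 = (-128 - 2/79)**2 = (-10114/79)**2 = 102292996/6241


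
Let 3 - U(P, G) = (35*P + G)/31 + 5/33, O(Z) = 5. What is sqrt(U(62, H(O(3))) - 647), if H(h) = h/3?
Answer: 2*I*sqrt(20762126)/341 ≈ 26.725*I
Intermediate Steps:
H(h) = h/3 (H(h) = h*(1/3) = h/3)
U(P, G) = 94/33 - 35*P/31 - G/31 (U(P, G) = 3 - ((35*P + G)/31 + 5/33) = 3 - ((G + 35*P)*(1/31) + 5*(1/33)) = 3 - ((G/31 + 35*P/31) + 5/33) = 3 - (5/33 + G/31 + 35*P/31) = 3 + (-5/33 - 35*P/31 - G/31) = 94/33 - 35*P/31 - G/31)
sqrt(U(62, H(O(3))) - 647) = sqrt((94/33 - 35/31*62 - 5/93) - 647) = sqrt((94/33 - 70 - 1/31*5/3) - 647) = sqrt((94/33 - 70 - 5/93) - 647) = sqrt(-22917/341 - 647) = sqrt(-243544/341) = 2*I*sqrt(20762126)/341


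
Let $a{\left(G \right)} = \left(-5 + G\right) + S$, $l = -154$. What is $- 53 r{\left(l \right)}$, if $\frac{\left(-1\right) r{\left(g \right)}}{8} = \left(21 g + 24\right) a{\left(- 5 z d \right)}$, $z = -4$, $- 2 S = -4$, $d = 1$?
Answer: $-23137680$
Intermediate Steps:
$S = 2$ ($S = \left(- \frac{1}{2}\right) \left(-4\right) = 2$)
$a{\left(G \right)} = -3 + G$ ($a{\left(G \right)} = \left(-5 + G\right) + 2 = -3 + G$)
$r{\left(g \right)} = -3264 - 2856 g$ ($r{\left(g \right)} = - 8 \left(21 g + 24\right) \left(-3 + \left(-5\right) \left(-4\right) 1\right) = - 8 \left(24 + 21 g\right) \left(-3 + 20 \cdot 1\right) = - 8 \left(24 + 21 g\right) \left(-3 + 20\right) = - 8 \left(24 + 21 g\right) 17 = - 8 \left(408 + 357 g\right) = -3264 - 2856 g$)
$- 53 r{\left(l \right)} = - 53 \left(-3264 - -439824\right) = - 53 \left(-3264 + 439824\right) = \left(-53\right) 436560 = -23137680$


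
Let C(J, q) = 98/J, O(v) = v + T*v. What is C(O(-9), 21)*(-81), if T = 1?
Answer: 441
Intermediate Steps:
O(v) = 2*v (O(v) = v + 1*v = v + v = 2*v)
C(O(-9), 21)*(-81) = (98/((2*(-9))))*(-81) = (98/(-18))*(-81) = (98*(-1/18))*(-81) = -49/9*(-81) = 441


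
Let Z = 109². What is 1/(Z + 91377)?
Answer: 1/103258 ≈ 9.6845e-6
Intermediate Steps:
Z = 11881
1/(Z + 91377) = 1/(11881 + 91377) = 1/103258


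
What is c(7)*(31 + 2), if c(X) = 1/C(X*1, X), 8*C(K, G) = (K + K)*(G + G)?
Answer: 66/49 ≈ 1.3469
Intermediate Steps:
C(K, G) = G*K/2 (C(K, G) = ((K + K)*(G + G))/8 = ((2*K)*(2*G))/8 = (4*G*K)/8 = G*K/2)
c(X) = 2/X**2 (c(X) = 1/(X*(X*1)/2) = 1/(X*X/2) = 1/(X**2/2) = 1*(2/X**2) = 2/X**2)
c(7)*(31 + 2) = (2/7**2)*(31 + 2) = (2*(1/49))*33 = (2/49)*33 = 66/49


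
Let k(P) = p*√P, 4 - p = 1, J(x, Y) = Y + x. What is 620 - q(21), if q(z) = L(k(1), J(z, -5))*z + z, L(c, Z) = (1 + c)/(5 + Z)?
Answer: 595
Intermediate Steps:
p = 3 (p = 4 - 1*1 = 4 - 1 = 3)
k(P) = 3*√P
L(c, Z) = (1 + c)/(5 + Z)
q(z) = 4 + z (q(z) = ((1 + 3*√1)/(5 + (-5 + z)))*z + z = ((1 + 3*1)/z)*z + z = ((1 + 3)/z)*z + z = (4/z)*z + z = 4 + z)
620 - q(21) = 620 - (4 + 21) = 620 - 1*25 = 620 - 25 = 595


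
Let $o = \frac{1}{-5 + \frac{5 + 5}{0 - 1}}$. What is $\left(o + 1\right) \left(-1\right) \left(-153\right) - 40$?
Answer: $\frac{514}{5} \approx 102.8$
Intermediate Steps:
$o = - \frac{1}{15}$ ($o = \frac{1}{-5 + \frac{10}{-1}} = \frac{1}{-5 + 10 \left(-1\right)} = \frac{1}{-5 - 10} = \frac{1}{-15} = - \frac{1}{15} \approx -0.066667$)
$\left(o + 1\right) \left(-1\right) \left(-153\right) - 40 = \left(- \frac{1}{15} + 1\right) \left(-1\right) \left(-153\right) - 40 = \frac{14}{15} \left(-1\right) \left(-153\right) - 40 = \left(- \frac{14}{15}\right) \left(-153\right) - 40 = \frac{714}{5} - 40 = \frac{514}{5}$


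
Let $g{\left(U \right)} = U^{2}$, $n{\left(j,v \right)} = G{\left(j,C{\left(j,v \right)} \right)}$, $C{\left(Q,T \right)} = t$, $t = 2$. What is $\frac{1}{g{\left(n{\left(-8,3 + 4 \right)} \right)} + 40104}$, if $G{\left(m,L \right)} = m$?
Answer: $\frac{1}{40168} \approx 2.4895 \cdot 10^{-5}$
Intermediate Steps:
$C{\left(Q,T \right)} = 2$
$n{\left(j,v \right)} = j$
$\frac{1}{g{\left(n{\left(-8,3 + 4 \right)} \right)} + 40104} = \frac{1}{\left(-8\right)^{2} + 40104} = \frac{1}{64 + 40104} = \frac{1}{40168}$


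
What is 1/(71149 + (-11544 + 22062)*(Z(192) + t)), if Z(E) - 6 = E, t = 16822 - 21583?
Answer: -1/47922485 ≈ -2.0867e-8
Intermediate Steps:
t = -4761
Z(E) = 6 + E
1/(71149 + (-11544 + 22062)*(Z(192) + t)) = 1/(71149 + (-11544 + 22062)*((6 + 192) - 4761)) = 1/(71149 + 10518*(198 - 4761)) = 1/(71149 + 10518*(-4563)) = 1/(71149 - 47993634) = 1/(-47922485) = -1/47922485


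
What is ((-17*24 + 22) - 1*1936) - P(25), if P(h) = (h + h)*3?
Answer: -2472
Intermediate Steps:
P(h) = 6*h (P(h) = (2*h)*3 = 6*h)
((-17*24 + 22) - 1*1936) - P(25) = ((-17*24 + 22) - 1*1936) - 6*25 = ((-408 + 22) - 1936) - 1*150 = (-386 - 1936) - 150 = -2322 - 150 = -2472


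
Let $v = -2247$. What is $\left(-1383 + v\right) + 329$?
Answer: $-3301$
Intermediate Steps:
$\left(-1383 + v\right) + 329 = \left(-1383 - 2247\right) + 329 = -3630 + 329 = -3301$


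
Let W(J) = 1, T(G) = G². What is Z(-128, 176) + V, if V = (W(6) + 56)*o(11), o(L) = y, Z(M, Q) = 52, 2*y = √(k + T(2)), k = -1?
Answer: 52 + 57*√3/2 ≈ 101.36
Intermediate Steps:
y = √3/2 (y = √(-1 + 2²)/2 = √(-1 + 4)/2 = √3/2 ≈ 0.86602)
o(L) = √3/2
V = 57*√3/2 (V = (1 + 56)*(√3/2) = 57*(√3/2) = 57*√3/2 ≈ 49.363)
Z(-128, 176) + V = 52 + 57*√3/2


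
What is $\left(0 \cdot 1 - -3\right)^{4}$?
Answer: $81$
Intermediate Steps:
$\left(0 \cdot 1 - -3\right)^{4} = \left(0 + 3\right)^{4} = 3^{4} = 81$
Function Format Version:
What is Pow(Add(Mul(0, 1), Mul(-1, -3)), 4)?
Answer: 81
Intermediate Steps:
Pow(Add(Mul(0, 1), Mul(-1, -3)), 4) = Pow(Add(0, 3), 4) = Pow(3, 4) = 81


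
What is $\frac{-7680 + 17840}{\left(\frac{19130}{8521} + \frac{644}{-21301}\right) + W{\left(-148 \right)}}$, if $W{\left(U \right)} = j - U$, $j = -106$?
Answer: $\frac{16465170905}{71653974} \approx 229.79$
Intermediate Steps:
$W{\left(U \right)} = -106 - U$
$\frac{-7680 + 17840}{\left(\frac{19130}{8521} + \frac{644}{-21301}\right) + W{\left(-148 \right)}} = \frac{-7680 + 17840}{\left(\frac{19130}{8521} + \frac{644}{-21301}\right) - -42} = \frac{10160}{\left(19130 \cdot \frac{1}{8521} + 644 \left(- \frac{1}{21301}\right)\right) + \left(-106 + 148\right)} = \frac{10160}{\left(\frac{19130}{8521} - \frac{92}{3043}\right) + 42} = \frac{10160}{\frac{57428658}{25929403} + 42} = \frac{10160}{\frac{1146463584}{25929403}} = 10160 \cdot \frac{25929403}{1146463584} = \frac{16465170905}{71653974}$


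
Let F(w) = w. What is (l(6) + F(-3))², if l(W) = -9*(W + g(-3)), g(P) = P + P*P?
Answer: 12321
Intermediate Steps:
g(P) = P + P²
l(W) = -54 - 9*W (l(W) = -9*(W - 3*(1 - 3)) = -9*(W - 3*(-2)) = -9*(W + 6) = -9*(6 + W) = -54 - 9*W)
(l(6) + F(-3))² = ((-54 - 9*6) - 3)² = ((-54 - 54) - 3)² = (-108 - 3)² = (-111)² = 12321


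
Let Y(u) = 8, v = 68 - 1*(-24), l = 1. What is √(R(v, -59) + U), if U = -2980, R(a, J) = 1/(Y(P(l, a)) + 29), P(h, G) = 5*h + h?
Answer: 3*I*√453287/37 ≈ 54.589*I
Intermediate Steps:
P(h, G) = 6*h
v = 92 (v = 68 + 24 = 92)
R(a, J) = 1/37 (R(a, J) = 1/(8 + 29) = 1/37)
√(R(v, -59) + U) = √(1/37 - 2980) = √(-110259/37) = 3*I*√453287/37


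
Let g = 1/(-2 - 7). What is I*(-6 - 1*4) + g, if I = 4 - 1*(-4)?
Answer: -721/9 ≈ -80.111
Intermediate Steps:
g = -⅑ (g = 1/(-9) = -⅑ ≈ -0.11111)
I = 8 (I = 4 + 4 = 8)
I*(-6 - 1*4) + g = 8*(-6 - 1*4) - ⅑ = 8*(-6 - 4) - ⅑ = 8*(-10) - ⅑ = -80 - ⅑ = -721/9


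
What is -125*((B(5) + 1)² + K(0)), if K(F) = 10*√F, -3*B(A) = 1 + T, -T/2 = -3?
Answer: -2000/9 ≈ -222.22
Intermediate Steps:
T = 6 (T = -2*(-3) = 6)
B(A) = -7/3 (B(A) = -(1 + 6)/3 = -⅓*7 = -7/3)
-125*((B(5) + 1)² + K(0)) = -125*((-7/3 + 1)² + 10*√0) = -125*((-4/3)² + 10*0) = -125*(16/9 + 0) = -125*16/9 = -2000/9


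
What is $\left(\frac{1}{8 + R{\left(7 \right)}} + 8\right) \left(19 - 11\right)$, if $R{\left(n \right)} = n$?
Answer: $\frac{968}{15} \approx 64.533$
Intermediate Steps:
$\left(\frac{1}{8 + R{\left(7 \right)}} + 8\right) \left(19 - 11\right) = \left(\frac{1}{8 + 7} + 8\right) \left(19 - 11\right) = \left(\frac{1}{15} + 8\right) \left(19 - 11\right) = \left(\frac{1}{15} + 8\right) 8 = \frac{121}{15} \cdot 8 = \frac{968}{15}$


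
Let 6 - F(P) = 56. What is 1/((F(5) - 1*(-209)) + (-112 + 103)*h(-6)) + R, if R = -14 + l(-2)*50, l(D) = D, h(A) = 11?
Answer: -6839/60 ≈ -113.98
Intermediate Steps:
F(P) = -50 (F(P) = 6 - 1*56 = 6 - 56 = -50)
R = -114 (R = -14 - 2*50 = -14 - 100 = -114)
1/((F(5) - 1*(-209)) + (-112 + 103)*h(-6)) + R = 1/((-50 - 1*(-209)) + (-112 + 103)*11) - 114 = 1/((-50 + 209) - 9*11) - 114 = 1/(159 - 99) - 114 = 1/60 - 114 = -6839/60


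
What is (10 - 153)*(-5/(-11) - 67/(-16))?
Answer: -10621/16 ≈ -663.81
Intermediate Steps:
(10 - 153)*(-5/(-11) - 67/(-16)) = -143*(-5*(-1/11) - 67*(-1/16)) = -143*(5/11 + 67/16) = -143*817/176 = -10621/16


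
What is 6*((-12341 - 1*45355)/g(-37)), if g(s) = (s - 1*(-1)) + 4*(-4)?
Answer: 86544/13 ≈ 6657.2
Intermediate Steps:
g(s) = -15 + s (g(s) = (s + 1) - 16 = (1 + s) - 16 = -15 + s)
6*((-12341 - 1*45355)/g(-37)) = 6*((-12341 - 1*45355)/(-15 - 37)) = 6*((-12341 - 45355)/(-52)) = 6*(-57696*(-1/52)) = 6*(14424/13) = 86544/13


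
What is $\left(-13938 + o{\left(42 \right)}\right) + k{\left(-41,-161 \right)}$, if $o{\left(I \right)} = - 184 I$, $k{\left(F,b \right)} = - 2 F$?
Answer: $-21584$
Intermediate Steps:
$\left(-13938 + o{\left(42 \right)}\right) + k{\left(-41,-161 \right)} = \left(-13938 - 7728\right) - -82 = \left(-13938 - 7728\right) + 82 = -21666 + 82 = -21584$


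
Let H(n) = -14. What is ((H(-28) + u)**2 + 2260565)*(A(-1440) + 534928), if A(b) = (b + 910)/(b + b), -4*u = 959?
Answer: 1910297786267335/1536 ≈ 1.2437e+12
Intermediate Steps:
u = -959/4 (u = -1/4*959 = -959/4 ≈ -239.75)
A(b) = (910 + b)/(2*b) (A(b) = (910 + b)/((2*b)) = (910 + b)*(1/(2*b)) = (910 + b)/(2*b))
((H(-28) + u)**2 + 2260565)*(A(-1440) + 534928) = ((-14 - 959/4)**2 + 2260565)*((1/2)*(910 - 1440)/(-1440) + 534928) = ((-1015/4)**2 + 2260565)*((1/2)*(-1/1440)*(-530) + 534928) = (1030225/16 + 2260565)*(53/288 + 534928) = (37199265/16)*(154059317/288) = 1910297786267335/1536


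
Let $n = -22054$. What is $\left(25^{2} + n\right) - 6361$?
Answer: $-27790$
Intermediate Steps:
$\left(25^{2} + n\right) - 6361 = \left(25^{2} - 22054\right) - 6361 = \left(625 - 22054\right) - 6361 = -21429 - 6361 = -27790$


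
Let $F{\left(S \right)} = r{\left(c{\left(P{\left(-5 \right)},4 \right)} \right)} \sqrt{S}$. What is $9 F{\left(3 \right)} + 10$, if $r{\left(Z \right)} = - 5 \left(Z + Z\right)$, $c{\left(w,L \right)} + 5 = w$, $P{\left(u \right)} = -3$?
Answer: $10 + 720 \sqrt{3} \approx 1257.1$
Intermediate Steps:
$c{\left(w,L \right)} = -5 + w$
$r{\left(Z \right)} = - 10 Z$ ($r{\left(Z \right)} = - 5 \cdot 2 Z = - 10 Z$)
$F{\left(S \right)} = 80 \sqrt{S}$ ($F{\left(S \right)} = - 10 \left(-5 - 3\right) \sqrt{S} = \left(-10\right) \left(-8\right) \sqrt{S} = 80 \sqrt{S}$)
$9 F{\left(3 \right)} + 10 = 9 \cdot 80 \sqrt{3} + 10 = 720 \sqrt{3} + 10 = 10 + 720 \sqrt{3}$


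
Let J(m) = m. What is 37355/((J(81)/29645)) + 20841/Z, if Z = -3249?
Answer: 399767232406/29241 ≈ 1.3671e+7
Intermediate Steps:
37355/((J(81)/29645)) + 20841/Z = 37355/((81/29645)) + 20841/(-3249) = 37355/((81*(1/29645))) + 20841*(-1/3249) = 37355/(81/29645) - 6947/1083 = 37355*(29645/81) - 6947/1083 = 1107388975/81 - 6947/1083 = 399767232406/29241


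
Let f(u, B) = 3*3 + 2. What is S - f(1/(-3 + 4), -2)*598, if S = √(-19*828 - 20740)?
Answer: -6578 + 2*I*√9118 ≈ -6578.0 + 190.98*I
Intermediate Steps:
f(u, B) = 11 (f(u, B) = 9 + 2 = 11)
S = 2*I*√9118 (S = √(-15732 - 20740) = √(-36472) = 2*I*√9118 ≈ 190.98*I)
S - f(1/(-3 + 4), -2)*598 = 2*I*√9118 - 11*598 = 2*I*√9118 - 1*6578 = 2*I*√9118 - 6578 = -6578 + 2*I*√9118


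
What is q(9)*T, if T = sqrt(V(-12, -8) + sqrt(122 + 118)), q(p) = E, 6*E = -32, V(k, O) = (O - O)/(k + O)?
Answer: -32*15**(1/4)/3 ≈ -20.992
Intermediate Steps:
V(k, O) = 0 (V(k, O) = 0/(O + k) = 0)
E = -16/3 (E = (1/6)*(-32) = -16/3 ≈ -5.3333)
q(p) = -16/3
T = 2*15**(1/4) (T = sqrt(0 + sqrt(122 + 118)) = sqrt(0 + sqrt(240)) = sqrt(0 + 4*sqrt(15)) = sqrt(4*sqrt(15)) = 2*15**(1/4) ≈ 3.9360)
q(9)*T = -32*15**(1/4)/3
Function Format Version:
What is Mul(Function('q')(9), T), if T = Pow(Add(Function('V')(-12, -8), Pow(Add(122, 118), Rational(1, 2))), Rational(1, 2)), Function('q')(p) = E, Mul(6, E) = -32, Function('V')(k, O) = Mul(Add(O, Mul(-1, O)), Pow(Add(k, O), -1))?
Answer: Mul(Rational(-32, 3), Pow(15, Rational(1, 4))) ≈ -20.992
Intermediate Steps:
Function('V')(k, O) = 0 (Function('V')(k, O) = Mul(0, Pow(Add(O, k), -1)) = 0)
E = Rational(-16, 3) (E = Mul(Rational(1, 6), -32) = Rational(-16, 3) ≈ -5.3333)
Function('q')(p) = Rational(-16, 3)
T = Mul(2, Pow(15, Rational(1, 4))) (T = Pow(Add(0, Pow(Add(122, 118), Rational(1, 2))), Rational(1, 2)) = Pow(Add(0, Pow(240, Rational(1, 2))), Rational(1, 2)) = Pow(Add(0, Mul(4, Pow(15, Rational(1, 2)))), Rational(1, 2)) = Pow(Mul(4, Pow(15, Rational(1, 2))), Rational(1, 2)) = Mul(2, Pow(15, Rational(1, 4))) ≈ 3.9360)
Mul(Function('q')(9), T) = Mul(Rational(-16, 3), Mul(2, Pow(15, Rational(1, 4)))) = Mul(Rational(-32, 3), Pow(15, Rational(1, 4)))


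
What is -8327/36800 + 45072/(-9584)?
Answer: -108653473/22043200 ≈ -4.9291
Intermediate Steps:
-8327/36800 + 45072/(-9584) = -8327*1/36800 + 45072*(-1/9584) = -8327/36800 - 2817/599 = -108653473/22043200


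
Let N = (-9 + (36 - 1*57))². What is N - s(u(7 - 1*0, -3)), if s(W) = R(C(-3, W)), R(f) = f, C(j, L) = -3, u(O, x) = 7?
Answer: 903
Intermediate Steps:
N = 900 (N = (-9 + (36 - 57))² = (-9 - 21)² = (-30)² = 900)
s(W) = -3
N - s(u(7 - 1*0, -3)) = 900 - 1*(-3) = 900 + 3 = 903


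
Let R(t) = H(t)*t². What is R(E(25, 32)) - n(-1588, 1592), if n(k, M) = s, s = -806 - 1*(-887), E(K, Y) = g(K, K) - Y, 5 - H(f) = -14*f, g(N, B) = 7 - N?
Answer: -1737581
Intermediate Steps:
H(f) = 5 + 14*f (H(f) = 5 - (-14)*f = 5 + 14*f)
E(K, Y) = 7 - K - Y (E(K, Y) = (7 - K) - Y = 7 - K - Y)
R(t) = t²*(5 + 14*t) (R(t) = (5 + 14*t)*t² = t²*(5 + 14*t))
s = 81 (s = -806 + 887 = 81)
n(k, M) = 81
R(E(25, 32)) - n(-1588, 1592) = (7 - 1*25 - 1*32)²*(5 + 14*(7 - 1*25 - 1*32)) - 1*81 = (7 - 25 - 32)²*(5 + 14*(7 - 25 - 32)) - 81 = (-50)²*(5 + 14*(-50)) - 81 = 2500*(5 - 700) - 81 = 2500*(-695) - 81 = -1737500 - 81 = -1737581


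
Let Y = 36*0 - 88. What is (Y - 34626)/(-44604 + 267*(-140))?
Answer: 17357/40992 ≈ 0.42342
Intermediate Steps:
Y = -88 (Y = 0 - 88 = -88)
(Y - 34626)/(-44604 + 267*(-140)) = (-88 - 34626)/(-44604 + 267*(-140)) = -34714/(-44604 - 37380) = -34714/(-81984) = -34714*(-1/81984) = 17357/40992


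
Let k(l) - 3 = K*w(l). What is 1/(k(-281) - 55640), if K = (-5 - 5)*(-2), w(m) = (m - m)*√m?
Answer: -1/55637 ≈ -1.7974e-5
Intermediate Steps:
w(m) = 0 (w(m) = 0*√m = 0)
K = 20 (K = -10*(-2) = 20)
k(l) = 3 (k(l) = 3 + 20*0 = 3 + 0 = 3)
1/(k(-281) - 55640) = 1/(3 - 55640) = 1/(-55637) = -1/55637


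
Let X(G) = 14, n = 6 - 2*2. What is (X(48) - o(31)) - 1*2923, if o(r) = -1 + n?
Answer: -2910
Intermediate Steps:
n = 2 (n = 6 - 4 = 2)
o(r) = 1 (o(r) = -1 + 2 = 1)
(X(48) - o(31)) - 1*2923 = (14 - 1*1) - 1*2923 = (14 - 1) - 2923 = 13 - 2923 = -2910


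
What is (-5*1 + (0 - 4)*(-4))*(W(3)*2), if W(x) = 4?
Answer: 88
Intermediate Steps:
(-5*1 + (0 - 4)*(-4))*(W(3)*2) = (-5*1 + (0 - 4)*(-4))*(4*2) = (-5 - 4*(-4))*8 = (-5 + 16)*8 = 11*8 = 88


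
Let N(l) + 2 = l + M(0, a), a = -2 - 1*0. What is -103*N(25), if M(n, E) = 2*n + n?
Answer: -2369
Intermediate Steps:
a = -2 (a = -2 + 0 = -2)
M(n, E) = 3*n
N(l) = -2 + l (N(l) = -2 + (l + 3*0) = -2 + (l + 0) = -2 + l)
-103*N(25) = -103*(-2 + 25) = -103*23 = -2369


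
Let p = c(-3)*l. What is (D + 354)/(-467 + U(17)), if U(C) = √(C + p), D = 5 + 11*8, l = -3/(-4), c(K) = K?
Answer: -834996/872297 - 894*√59/872297 ≈ -0.96511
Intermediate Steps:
l = ¾ (l = -3*(-¼) = ¾ ≈ 0.75000)
p = -9/4 (p = -3*¾ = -9/4 ≈ -2.2500)
D = 93 (D = 5 + 88 = 93)
U(C) = √(-9/4 + C) (U(C) = √(C - 9/4) = √(-9/4 + C))
(D + 354)/(-467 + U(17)) = (93 + 354)/(-467 + √(-9 + 4*17)/2) = 447/(-467 + √(-9 + 68)/2) = 447/(-467 + √59/2)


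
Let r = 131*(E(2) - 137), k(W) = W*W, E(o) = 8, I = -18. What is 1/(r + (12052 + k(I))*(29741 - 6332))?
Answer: 1/289692885 ≈ 3.4519e-9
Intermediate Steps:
k(W) = W²
r = -16899 (r = 131*(8 - 137) = 131*(-129) = -16899)
1/(r + (12052 + k(I))*(29741 - 6332)) = 1/(-16899 + (12052 + (-18)²)*(29741 - 6332)) = 1/(-16899 + (12052 + 324)*23409) = 1/(-16899 + 12376*23409) = 1/(-16899 + 289709784) = 1/289692885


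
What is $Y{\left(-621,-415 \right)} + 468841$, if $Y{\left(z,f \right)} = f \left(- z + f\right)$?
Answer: $383351$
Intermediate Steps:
$Y{\left(z,f \right)} = f \left(f - z\right)$
$Y{\left(-621,-415 \right)} + 468841 = - 415 \left(-415 - -621\right) + 468841 = - 415 \left(-415 + 621\right) + 468841 = \left(-415\right) 206 + 468841 = -85490 + 468841 = 383351$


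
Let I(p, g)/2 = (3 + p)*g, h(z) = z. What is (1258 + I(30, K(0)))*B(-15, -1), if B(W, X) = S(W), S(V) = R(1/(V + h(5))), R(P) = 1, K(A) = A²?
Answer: 1258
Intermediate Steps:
S(V) = 1
I(p, g) = 2*g*(3 + p) (I(p, g) = 2*((3 + p)*g) = 2*(g*(3 + p)) = 2*g*(3 + p))
B(W, X) = 1
(1258 + I(30, K(0)))*B(-15, -1) = (1258 + 2*0²*(3 + 30))*1 = (1258 + 2*0*33)*1 = (1258 + 0)*1 = 1258*1 = 1258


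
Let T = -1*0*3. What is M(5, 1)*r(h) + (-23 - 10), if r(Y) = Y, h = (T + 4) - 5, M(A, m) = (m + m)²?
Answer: -37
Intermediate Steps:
T = 0 (T = 0*3 = 0)
M(A, m) = 4*m² (M(A, m) = (2*m)² = 4*m²)
h = -1 (h = (0 + 4) - 5 = 4 - 5 = -1)
M(5, 1)*r(h) + (-23 - 10) = (4*1²)*(-1) + (-23 - 10) = (4*1)*(-1) - 33 = 4*(-1) - 33 = -4 - 33 = -37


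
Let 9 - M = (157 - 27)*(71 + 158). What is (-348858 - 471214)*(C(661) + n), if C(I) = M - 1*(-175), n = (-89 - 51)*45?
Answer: 29429103792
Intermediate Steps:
n = -6300 (n = -140*45 = -6300)
M = -29761 (M = 9 - (157 - 27)*(71 + 158) = 9 - 130*229 = 9 - 1*29770 = 9 - 29770 = -29761)
C(I) = -29586 (C(I) = -29761 - 1*(-175) = -29761 + 175 = -29586)
(-348858 - 471214)*(C(661) + n) = (-348858 - 471214)*(-29586 - 6300) = -820072*(-35886) = 29429103792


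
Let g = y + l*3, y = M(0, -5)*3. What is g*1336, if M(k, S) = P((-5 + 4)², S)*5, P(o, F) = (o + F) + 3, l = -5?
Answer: -40080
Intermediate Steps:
P(o, F) = 3 + F + o (P(o, F) = (F + o) + 3 = 3 + F + o)
M(k, S) = 20 + 5*S (M(k, S) = (3 + S + (-5 + 4)²)*5 = (3 + S + (-1)²)*5 = (3 + S + 1)*5 = (4 + S)*5 = 20 + 5*S)
y = -15 (y = (20 + 5*(-5))*3 = (20 - 25)*3 = -5*3 = -15)
g = -30 (g = -15 - 5*3 = -15 - 15 = -30)
g*1336 = -30*1336 = -40080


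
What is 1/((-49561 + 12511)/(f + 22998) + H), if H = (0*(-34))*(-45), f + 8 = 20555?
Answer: -2903/2470 ≈ -1.1753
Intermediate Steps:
f = 20547 (f = -8 + 20555 = 20547)
H = 0 (H = 0*(-45) = 0)
1/((-49561 + 12511)/(f + 22998) + H) = 1/((-49561 + 12511)/(20547 + 22998) + 0) = 1/(-37050/43545 + 0) = 1/(-37050*1/43545 + 0) = 1/(-2470/2903 + 0) = 1/(-2470/2903) = -2903/2470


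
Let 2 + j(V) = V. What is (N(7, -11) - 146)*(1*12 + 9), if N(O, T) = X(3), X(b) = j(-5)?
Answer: -3213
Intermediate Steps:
j(V) = -2 + V
X(b) = -7 (X(b) = -2 - 5 = -7)
N(O, T) = -7
(N(7, -11) - 146)*(1*12 + 9) = (-7 - 146)*(1*12 + 9) = -153*(12 + 9) = -153*21 = -3213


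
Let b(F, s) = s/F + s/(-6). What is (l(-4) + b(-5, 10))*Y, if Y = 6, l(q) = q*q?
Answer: 74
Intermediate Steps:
l(q) = q**2
b(F, s) = -s/6 + s/F (b(F, s) = s/F + s*(-1/6) = s/F - s/6 = -s/6 + s/F)
(l(-4) + b(-5, 10))*Y = ((-4)**2 + (-1/6*10 + 10/(-5)))*6 = (16 + (-5/3 + 10*(-1/5)))*6 = (16 + (-5/3 - 2))*6 = (16 - 11/3)*6 = (37/3)*6 = 74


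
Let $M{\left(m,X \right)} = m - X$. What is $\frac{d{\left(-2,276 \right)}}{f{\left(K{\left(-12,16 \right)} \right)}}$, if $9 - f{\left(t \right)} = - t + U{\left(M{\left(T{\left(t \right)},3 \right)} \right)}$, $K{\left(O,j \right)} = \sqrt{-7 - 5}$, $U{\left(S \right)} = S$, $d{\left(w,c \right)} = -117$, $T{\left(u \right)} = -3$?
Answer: $- \frac{585}{79} + \frac{78 i \sqrt{3}}{79} \approx -7.4051 + 1.7101 i$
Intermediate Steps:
$K{\left(O,j \right)} = 2 i \sqrt{3}$ ($K{\left(O,j \right)} = \sqrt{-12} = 2 i \sqrt{3}$)
$f{\left(t \right)} = 15 + t$ ($f{\left(t \right)} = 9 - \left(- t - 6\right) = 9 - \left(-6 - t\right) = 9 + \left(6 + t\right) = 15 + t$)
$\frac{d{\left(-2,276 \right)}}{f{\left(K{\left(-12,16 \right)} \right)}} = - \frac{117}{15 + 2 i \sqrt{3}}$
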